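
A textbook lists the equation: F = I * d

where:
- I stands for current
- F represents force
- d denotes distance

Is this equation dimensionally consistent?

No

I (current) has dimensions [I].
F (force) has dimensions [L M T^-2].
d (distance) has dimensions [L].

Left side: [L M T^-2]
Right side: [I L]

The two sides have different dimensions, so the equation is NOT dimensionally consistent.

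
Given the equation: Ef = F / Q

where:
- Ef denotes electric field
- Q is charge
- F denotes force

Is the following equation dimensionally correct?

Yes

Ef (electric field) has dimensions [I^-1 L M T^-3].
Q (charge) has dimensions [I T].
F (force) has dimensions [L M T^-2].

Left side: [I^-1 L M T^-3]
Right side: [I^-1 L M T^-3]

Both sides have the same dimensions, so the equation is dimensionally consistent.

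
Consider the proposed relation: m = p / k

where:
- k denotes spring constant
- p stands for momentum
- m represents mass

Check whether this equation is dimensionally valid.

No

k (spring constant) has dimensions [M T^-2].
p (momentum) has dimensions [L M T^-1].
m (mass) has dimensions [M].

Left side: [M]
Right side: [L T]

The two sides have different dimensions, so the equation is NOT dimensionally consistent.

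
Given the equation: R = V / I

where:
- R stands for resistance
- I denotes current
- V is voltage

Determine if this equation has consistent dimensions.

Yes

R (resistance) has dimensions [I^-2 L^2 M T^-3].
I (current) has dimensions [I].
V (voltage) has dimensions [I^-1 L^2 M T^-3].

Left side: [I^-2 L^2 M T^-3]
Right side: [I^-2 L^2 M T^-3]

Both sides have the same dimensions, so the equation is dimensionally consistent.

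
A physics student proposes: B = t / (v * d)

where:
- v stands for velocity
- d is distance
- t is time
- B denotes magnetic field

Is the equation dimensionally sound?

No

v (velocity) has dimensions [L T^-1].
d (distance) has dimensions [L].
t (time) has dimensions [T].
B (magnetic field) has dimensions [I^-1 M T^-2].

Left side: [I^-1 M T^-2]
Right side: [L^-2 T^2]

The two sides have different dimensions, so the equation is NOT dimensionally consistent.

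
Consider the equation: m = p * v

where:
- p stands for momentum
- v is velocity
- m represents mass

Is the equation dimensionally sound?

No

p (momentum) has dimensions [L M T^-1].
v (velocity) has dimensions [L T^-1].
m (mass) has dimensions [M].

Left side: [M]
Right side: [L^2 M T^-2]

The two sides have different dimensions, so the equation is NOT dimensionally consistent.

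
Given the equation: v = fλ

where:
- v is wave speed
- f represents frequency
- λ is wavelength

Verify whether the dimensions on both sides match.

Yes

v (wave speed) has dimensions [L T^-1].
f (frequency) has dimensions [T^-1].
λ (wavelength) has dimensions [L].

Left side: [L T^-1]
Right side: [L T^-1]

Both sides have the same dimensions, so the equation is dimensionally consistent.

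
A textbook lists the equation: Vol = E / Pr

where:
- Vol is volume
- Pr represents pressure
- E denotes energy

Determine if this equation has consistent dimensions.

Yes

Vol (volume) has dimensions [L^3].
Pr (pressure) has dimensions [L^-1 M T^-2].
E (energy) has dimensions [L^2 M T^-2].

Left side: [L^3]
Right side: [L^3]

Both sides have the same dimensions, so the equation is dimensionally consistent.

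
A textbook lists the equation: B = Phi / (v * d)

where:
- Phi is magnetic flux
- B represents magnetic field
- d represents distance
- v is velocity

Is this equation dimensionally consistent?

No

Phi (magnetic flux) has dimensions [I^-1 L^2 M T^-2].
B (magnetic field) has dimensions [I^-1 M T^-2].
d (distance) has dimensions [L].
v (velocity) has dimensions [L T^-1].

Left side: [I^-1 M T^-2]
Right side: [I^-1 M T^-1]

The two sides have different dimensions, so the equation is NOT dimensionally consistent.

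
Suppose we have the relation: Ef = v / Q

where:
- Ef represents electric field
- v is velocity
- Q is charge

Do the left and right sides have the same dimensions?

No

Ef (electric field) has dimensions [I^-1 L M T^-3].
v (velocity) has dimensions [L T^-1].
Q (charge) has dimensions [I T].

Left side: [I^-1 L M T^-3]
Right side: [I^-1 L T^-2]

The two sides have different dimensions, so the equation is NOT dimensionally consistent.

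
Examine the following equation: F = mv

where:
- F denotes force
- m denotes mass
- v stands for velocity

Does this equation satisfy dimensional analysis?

No

F (force) has dimensions [L M T^-2].
m (mass) has dimensions [M].
v (velocity) has dimensions [L T^-1].

Left side: [L M T^-2]
Right side: [L M T^-1]

The two sides have different dimensions, so the equation is NOT dimensionally consistent.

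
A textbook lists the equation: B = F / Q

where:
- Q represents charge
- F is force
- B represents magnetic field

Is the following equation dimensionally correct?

No

Q (charge) has dimensions [I T].
F (force) has dimensions [L M T^-2].
B (magnetic field) has dimensions [I^-1 M T^-2].

Left side: [I^-1 M T^-2]
Right side: [I^-1 L M T^-3]

The two sides have different dimensions, so the equation is NOT dimensionally consistent.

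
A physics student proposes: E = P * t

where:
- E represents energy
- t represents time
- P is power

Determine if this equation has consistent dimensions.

Yes

E (energy) has dimensions [L^2 M T^-2].
t (time) has dimensions [T].
P (power) has dimensions [L^2 M T^-3].

Left side: [L^2 M T^-2]
Right side: [L^2 M T^-2]

Both sides have the same dimensions, so the equation is dimensionally consistent.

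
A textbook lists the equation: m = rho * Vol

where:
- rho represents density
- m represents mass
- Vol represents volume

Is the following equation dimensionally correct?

Yes

rho (density) has dimensions [L^-3 M].
m (mass) has dimensions [M].
Vol (volume) has dimensions [L^3].

Left side: [M]
Right side: [M]

Both sides have the same dimensions, so the equation is dimensionally consistent.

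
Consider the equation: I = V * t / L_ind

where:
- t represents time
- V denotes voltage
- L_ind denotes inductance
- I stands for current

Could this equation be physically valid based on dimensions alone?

Yes

t (time) has dimensions [T].
V (voltage) has dimensions [I^-1 L^2 M T^-3].
L_ind (inductance) has dimensions [I^-2 L^2 M T^-2].
I (current) has dimensions [I].

Left side: [I]
Right side: [I]

Both sides have the same dimensions, so the equation is dimensionally consistent.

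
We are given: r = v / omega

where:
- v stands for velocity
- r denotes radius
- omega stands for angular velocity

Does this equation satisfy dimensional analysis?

Yes

v (velocity) has dimensions [L T^-1].
r (radius) has dimensions [L].
omega (angular velocity) has dimensions [T^-1].

Left side: [L]
Right side: [L]

Both sides have the same dimensions, so the equation is dimensionally consistent.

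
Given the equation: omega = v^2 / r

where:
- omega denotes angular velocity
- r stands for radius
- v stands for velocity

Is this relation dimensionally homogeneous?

No

omega (angular velocity) has dimensions [T^-1].
r (radius) has dimensions [L].
v (velocity) has dimensions [L T^-1].

Left side: [T^-1]
Right side: [L T^-2]

The two sides have different dimensions, so the equation is NOT dimensionally consistent.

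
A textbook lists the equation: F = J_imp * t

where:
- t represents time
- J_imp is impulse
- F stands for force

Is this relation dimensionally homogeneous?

No

t (time) has dimensions [T].
J_imp (impulse) has dimensions [L M T^-1].
F (force) has dimensions [L M T^-2].

Left side: [L M T^-2]
Right side: [L M]

The two sides have different dimensions, so the equation is NOT dimensionally consistent.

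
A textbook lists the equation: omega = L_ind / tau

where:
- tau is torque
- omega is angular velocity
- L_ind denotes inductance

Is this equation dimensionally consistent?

No

tau (torque) has dimensions [L^2 M T^-2].
omega (angular velocity) has dimensions [T^-1].
L_ind (inductance) has dimensions [I^-2 L^2 M T^-2].

Left side: [T^-1]
Right side: [I^-2]

The two sides have different dimensions, so the equation is NOT dimensionally consistent.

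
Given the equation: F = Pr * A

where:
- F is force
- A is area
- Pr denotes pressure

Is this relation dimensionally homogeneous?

Yes

F (force) has dimensions [L M T^-2].
A (area) has dimensions [L^2].
Pr (pressure) has dimensions [L^-1 M T^-2].

Left side: [L M T^-2]
Right side: [L M T^-2]

Both sides have the same dimensions, so the equation is dimensionally consistent.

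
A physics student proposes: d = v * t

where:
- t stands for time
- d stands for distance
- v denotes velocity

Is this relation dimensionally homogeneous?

Yes

t (time) has dimensions [T].
d (distance) has dimensions [L].
v (velocity) has dimensions [L T^-1].

Left side: [L]
Right side: [L]

Both sides have the same dimensions, so the equation is dimensionally consistent.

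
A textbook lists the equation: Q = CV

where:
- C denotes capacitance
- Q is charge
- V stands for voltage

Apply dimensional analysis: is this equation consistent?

Yes

C (capacitance) has dimensions [I^2 L^-2 M^-1 T^4].
Q (charge) has dimensions [I T].
V (voltage) has dimensions [I^-1 L^2 M T^-3].

Left side: [I T]
Right side: [I T]

Both sides have the same dimensions, so the equation is dimensionally consistent.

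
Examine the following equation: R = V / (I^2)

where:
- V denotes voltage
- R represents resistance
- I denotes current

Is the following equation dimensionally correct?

No

V (voltage) has dimensions [I^-1 L^2 M T^-3].
R (resistance) has dimensions [I^-2 L^2 M T^-3].
I (current) has dimensions [I].

Left side: [I^-2 L^2 M T^-3]
Right side: [I^-3 L^2 M T^-3]

The two sides have different dimensions, so the equation is NOT dimensionally consistent.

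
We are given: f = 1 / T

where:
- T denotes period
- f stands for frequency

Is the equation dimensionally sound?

Yes

T (period) has dimensions [T].
f (frequency) has dimensions [T^-1].

Left side: [T^-1]
Right side: [T^-1]

Both sides have the same dimensions, so the equation is dimensionally consistent.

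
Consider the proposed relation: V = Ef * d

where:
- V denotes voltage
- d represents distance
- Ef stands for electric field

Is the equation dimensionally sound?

Yes

V (voltage) has dimensions [I^-1 L^2 M T^-3].
d (distance) has dimensions [L].
Ef (electric field) has dimensions [I^-1 L M T^-3].

Left side: [I^-1 L^2 M T^-3]
Right side: [I^-1 L^2 M T^-3]

Both sides have the same dimensions, so the equation is dimensionally consistent.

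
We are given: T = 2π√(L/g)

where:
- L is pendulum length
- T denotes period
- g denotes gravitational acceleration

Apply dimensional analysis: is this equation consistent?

Yes

L (pendulum length) has dimensions [L].
T (period) has dimensions [T].
g (gravitational acceleration) has dimensions [L T^-2].

Left side: [T]
Right side: [T]

Both sides have the same dimensions, so the equation is dimensionally consistent.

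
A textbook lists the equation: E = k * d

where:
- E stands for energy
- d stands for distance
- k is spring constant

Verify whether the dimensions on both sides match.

No

E (energy) has dimensions [L^2 M T^-2].
d (distance) has dimensions [L].
k (spring constant) has dimensions [M T^-2].

Left side: [L^2 M T^-2]
Right side: [L M T^-2]

The two sides have different dimensions, so the equation is NOT dimensionally consistent.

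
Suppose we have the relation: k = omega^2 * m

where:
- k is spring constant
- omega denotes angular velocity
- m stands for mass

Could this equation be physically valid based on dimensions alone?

Yes

k (spring constant) has dimensions [M T^-2].
omega (angular velocity) has dimensions [T^-1].
m (mass) has dimensions [M].

Left side: [M T^-2]
Right side: [M T^-2]

Both sides have the same dimensions, so the equation is dimensionally consistent.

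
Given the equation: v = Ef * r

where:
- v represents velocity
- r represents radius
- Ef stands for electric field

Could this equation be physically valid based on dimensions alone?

No

v (velocity) has dimensions [L T^-1].
r (radius) has dimensions [L].
Ef (electric field) has dimensions [I^-1 L M T^-3].

Left side: [L T^-1]
Right side: [I^-1 L^2 M T^-3]

The two sides have different dimensions, so the equation is NOT dimensionally consistent.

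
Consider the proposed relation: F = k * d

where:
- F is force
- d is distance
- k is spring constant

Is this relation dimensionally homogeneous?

Yes

F (force) has dimensions [L M T^-2].
d (distance) has dimensions [L].
k (spring constant) has dimensions [M T^-2].

Left side: [L M T^-2]
Right side: [L M T^-2]

Both sides have the same dimensions, so the equation is dimensionally consistent.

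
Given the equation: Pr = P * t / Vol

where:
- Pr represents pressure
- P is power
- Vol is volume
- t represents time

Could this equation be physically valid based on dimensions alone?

Yes

Pr (pressure) has dimensions [L^-1 M T^-2].
P (power) has dimensions [L^2 M T^-3].
Vol (volume) has dimensions [L^3].
t (time) has dimensions [T].

Left side: [L^-1 M T^-2]
Right side: [L^-1 M T^-2]

Both sides have the same dimensions, so the equation is dimensionally consistent.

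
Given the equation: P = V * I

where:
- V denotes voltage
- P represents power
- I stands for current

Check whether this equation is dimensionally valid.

Yes

V (voltage) has dimensions [I^-1 L^2 M T^-3].
P (power) has dimensions [L^2 M T^-3].
I (current) has dimensions [I].

Left side: [L^2 M T^-3]
Right side: [L^2 M T^-3]

Both sides have the same dimensions, so the equation is dimensionally consistent.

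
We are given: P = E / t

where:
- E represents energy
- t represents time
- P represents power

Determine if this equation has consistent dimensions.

Yes

E (energy) has dimensions [L^2 M T^-2].
t (time) has dimensions [T].
P (power) has dimensions [L^2 M T^-3].

Left side: [L^2 M T^-3]
Right side: [L^2 M T^-3]

Both sides have the same dimensions, so the equation is dimensionally consistent.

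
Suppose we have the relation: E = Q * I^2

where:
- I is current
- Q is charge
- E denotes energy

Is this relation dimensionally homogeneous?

No

I (current) has dimensions [I].
Q (charge) has dimensions [I T].
E (energy) has dimensions [L^2 M T^-2].

Left side: [L^2 M T^-2]
Right side: [I^3 T]

The two sides have different dimensions, so the equation is NOT dimensionally consistent.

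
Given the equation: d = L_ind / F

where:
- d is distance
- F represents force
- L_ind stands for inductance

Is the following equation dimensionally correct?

No

d (distance) has dimensions [L].
F (force) has dimensions [L M T^-2].
L_ind (inductance) has dimensions [I^-2 L^2 M T^-2].

Left side: [L]
Right side: [I^-2 L]

The two sides have different dimensions, so the equation is NOT dimensionally consistent.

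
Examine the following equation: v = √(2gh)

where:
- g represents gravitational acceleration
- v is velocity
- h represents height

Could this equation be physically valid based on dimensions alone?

Yes

g (gravitational acceleration) has dimensions [L T^-2].
v (velocity) has dimensions [L T^-1].
h (height) has dimensions [L].

Left side: [L T^-1]
Right side: [L T^-1]

Both sides have the same dimensions, so the equation is dimensionally consistent.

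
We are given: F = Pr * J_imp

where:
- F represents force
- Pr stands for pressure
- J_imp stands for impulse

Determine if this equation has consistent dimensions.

No

F (force) has dimensions [L M T^-2].
Pr (pressure) has dimensions [L^-1 M T^-2].
J_imp (impulse) has dimensions [L M T^-1].

Left side: [L M T^-2]
Right side: [M^2 T^-3]

The two sides have different dimensions, so the equation is NOT dimensionally consistent.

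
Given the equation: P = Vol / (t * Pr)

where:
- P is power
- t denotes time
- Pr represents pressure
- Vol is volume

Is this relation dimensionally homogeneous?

No

P (power) has dimensions [L^2 M T^-3].
t (time) has dimensions [T].
Pr (pressure) has dimensions [L^-1 M T^-2].
Vol (volume) has dimensions [L^3].

Left side: [L^2 M T^-3]
Right side: [L^4 M^-1 T]

The two sides have different dimensions, so the equation is NOT dimensionally consistent.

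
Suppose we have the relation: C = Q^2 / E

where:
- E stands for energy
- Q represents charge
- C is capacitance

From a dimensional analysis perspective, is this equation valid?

Yes

E (energy) has dimensions [L^2 M T^-2].
Q (charge) has dimensions [I T].
C (capacitance) has dimensions [I^2 L^-2 M^-1 T^4].

Left side: [I^2 L^-2 M^-1 T^4]
Right side: [I^2 L^-2 M^-1 T^4]

Both sides have the same dimensions, so the equation is dimensionally consistent.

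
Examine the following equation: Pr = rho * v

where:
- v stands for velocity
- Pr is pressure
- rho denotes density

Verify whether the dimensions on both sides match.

No

v (velocity) has dimensions [L T^-1].
Pr (pressure) has dimensions [L^-1 M T^-2].
rho (density) has dimensions [L^-3 M].

Left side: [L^-1 M T^-2]
Right side: [L^-2 M T^-1]

The two sides have different dimensions, so the equation is NOT dimensionally consistent.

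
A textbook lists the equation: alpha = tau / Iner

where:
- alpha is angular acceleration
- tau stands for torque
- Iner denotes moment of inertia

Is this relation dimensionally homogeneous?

Yes

alpha (angular acceleration) has dimensions [T^-2].
tau (torque) has dimensions [L^2 M T^-2].
Iner (moment of inertia) has dimensions [L^2 M].

Left side: [T^-2]
Right side: [T^-2]

Both sides have the same dimensions, so the equation is dimensionally consistent.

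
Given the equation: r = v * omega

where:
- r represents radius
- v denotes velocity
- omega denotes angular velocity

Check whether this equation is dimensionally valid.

No

r (radius) has dimensions [L].
v (velocity) has dimensions [L T^-1].
omega (angular velocity) has dimensions [T^-1].

Left side: [L]
Right side: [L T^-2]

The two sides have different dimensions, so the equation is NOT dimensionally consistent.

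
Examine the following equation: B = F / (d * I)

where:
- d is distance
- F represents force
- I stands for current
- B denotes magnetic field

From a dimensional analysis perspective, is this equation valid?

Yes

d (distance) has dimensions [L].
F (force) has dimensions [L M T^-2].
I (current) has dimensions [I].
B (magnetic field) has dimensions [I^-1 M T^-2].

Left side: [I^-1 M T^-2]
Right side: [I^-1 M T^-2]

Both sides have the same dimensions, so the equation is dimensionally consistent.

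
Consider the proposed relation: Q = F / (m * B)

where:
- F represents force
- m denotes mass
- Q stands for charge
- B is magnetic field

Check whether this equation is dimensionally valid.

No

F (force) has dimensions [L M T^-2].
m (mass) has dimensions [M].
Q (charge) has dimensions [I T].
B (magnetic field) has dimensions [I^-1 M T^-2].

Left side: [I T]
Right side: [I L M^-1]

The two sides have different dimensions, so the equation is NOT dimensionally consistent.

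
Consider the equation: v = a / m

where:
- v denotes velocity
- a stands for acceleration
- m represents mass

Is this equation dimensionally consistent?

No

v (velocity) has dimensions [L T^-1].
a (acceleration) has dimensions [L T^-2].
m (mass) has dimensions [M].

Left side: [L T^-1]
Right side: [L M^-1 T^-2]

The two sides have different dimensions, so the equation is NOT dimensionally consistent.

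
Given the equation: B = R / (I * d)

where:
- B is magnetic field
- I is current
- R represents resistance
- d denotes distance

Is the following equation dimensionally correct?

No

B (magnetic field) has dimensions [I^-1 M T^-2].
I (current) has dimensions [I].
R (resistance) has dimensions [I^-2 L^2 M T^-3].
d (distance) has dimensions [L].

Left side: [I^-1 M T^-2]
Right side: [I^-3 L M T^-3]

The two sides have different dimensions, so the equation is NOT dimensionally consistent.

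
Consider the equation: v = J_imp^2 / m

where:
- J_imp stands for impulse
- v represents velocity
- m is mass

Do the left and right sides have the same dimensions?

No

J_imp (impulse) has dimensions [L M T^-1].
v (velocity) has dimensions [L T^-1].
m (mass) has dimensions [M].

Left side: [L T^-1]
Right side: [L^2 M T^-2]

The two sides have different dimensions, so the equation is NOT dimensionally consistent.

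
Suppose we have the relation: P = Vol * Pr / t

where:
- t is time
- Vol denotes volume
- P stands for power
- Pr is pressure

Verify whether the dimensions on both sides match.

Yes

t (time) has dimensions [T].
Vol (volume) has dimensions [L^3].
P (power) has dimensions [L^2 M T^-3].
Pr (pressure) has dimensions [L^-1 M T^-2].

Left side: [L^2 M T^-3]
Right side: [L^2 M T^-3]

Both sides have the same dimensions, so the equation is dimensionally consistent.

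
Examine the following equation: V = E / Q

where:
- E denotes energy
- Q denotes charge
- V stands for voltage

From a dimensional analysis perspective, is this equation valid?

Yes

E (energy) has dimensions [L^2 M T^-2].
Q (charge) has dimensions [I T].
V (voltage) has dimensions [I^-1 L^2 M T^-3].

Left side: [I^-1 L^2 M T^-3]
Right side: [I^-1 L^2 M T^-3]

Both sides have the same dimensions, so the equation is dimensionally consistent.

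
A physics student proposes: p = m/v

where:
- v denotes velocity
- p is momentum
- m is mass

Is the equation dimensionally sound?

No

v (velocity) has dimensions [L T^-1].
p (momentum) has dimensions [L M T^-1].
m (mass) has dimensions [M].

Left side: [L M T^-1]
Right side: [L^-1 M T]

The two sides have different dimensions, so the equation is NOT dimensionally consistent.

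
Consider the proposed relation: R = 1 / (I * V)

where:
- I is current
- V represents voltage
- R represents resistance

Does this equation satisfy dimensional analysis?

No

I (current) has dimensions [I].
V (voltage) has dimensions [I^-1 L^2 M T^-3].
R (resistance) has dimensions [I^-2 L^2 M T^-3].

Left side: [I^-2 L^2 M T^-3]
Right side: [L^-2 M^-1 T^3]

The two sides have different dimensions, so the equation is NOT dimensionally consistent.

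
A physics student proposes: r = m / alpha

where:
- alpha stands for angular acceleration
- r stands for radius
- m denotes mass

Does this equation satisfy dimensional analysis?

No

alpha (angular acceleration) has dimensions [T^-2].
r (radius) has dimensions [L].
m (mass) has dimensions [M].

Left side: [L]
Right side: [M T^2]

The two sides have different dimensions, so the equation is NOT dimensionally consistent.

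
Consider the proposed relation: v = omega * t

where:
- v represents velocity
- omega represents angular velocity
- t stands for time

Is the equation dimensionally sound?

No

v (velocity) has dimensions [L T^-1].
omega (angular velocity) has dimensions [T^-1].
t (time) has dimensions [T].

Left side: [L T^-1]
Right side: [dimensionless]

The two sides have different dimensions, so the equation is NOT dimensionally consistent.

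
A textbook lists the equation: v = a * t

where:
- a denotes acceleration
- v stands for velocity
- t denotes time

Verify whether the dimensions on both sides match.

Yes

a (acceleration) has dimensions [L T^-2].
v (velocity) has dimensions [L T^-1].
t (time) has dimensions [T].

Left side: [L T^-1]
Right side: [L T^-1]

Both sides have the same dimensions, so the equation is dimensionally consistent.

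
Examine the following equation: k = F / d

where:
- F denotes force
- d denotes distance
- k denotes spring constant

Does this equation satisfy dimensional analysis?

Yes

F (force) has dimensions [L M T^-2].
d (distance) has dimensions [L].
k (spring constant) has dimensions [M T^-2].

Left side: [M T^-2]
Right side: [M T^-2]

Both sides have the same dimensions, so the equation is dimensionally consistent.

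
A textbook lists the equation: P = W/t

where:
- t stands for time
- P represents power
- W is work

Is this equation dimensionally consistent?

Yes

t (time) has dimensions [T].
P (power) has dimensions [L^2 M T^-3].
W (work) has dimensions [L^2 M T^-2].

Left side: [L^2 M T^-3]
Right side: [L^2 M T^-3]

Both sides have the same dimensions, so the equation is dimensionally consistent.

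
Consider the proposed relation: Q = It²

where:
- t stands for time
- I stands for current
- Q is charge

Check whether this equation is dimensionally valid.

No

t (time) has dimensions [T].
I (current) has dimensions [I].
Q (charge) has dimensions [I T].

Left side: [I T]
Right side: [I T^2]

The two sides have different dimensions, so the equation is NOT dimensionally consistent.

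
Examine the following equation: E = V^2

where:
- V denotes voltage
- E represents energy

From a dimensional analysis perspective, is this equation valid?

No

V (voltage) has dimensions [I^-1 L^2 M T^-3].
E (energy) has dimensions [L^2 M T^-2].

Left side: [L^2 M T^-2]
Right side: [I^-2 L^4 M^2 T^-6]

The two sides have different dimensions, so the equation is NOT dimensionally consistent.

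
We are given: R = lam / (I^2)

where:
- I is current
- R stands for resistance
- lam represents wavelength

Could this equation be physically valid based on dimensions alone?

No

I (current) has dimensions [I].
R (resistance) has dimensions [I^-2 L^2 M T^-3].
lam (wavelength) has dimensions [L].

Left side: [I^-2 L^2 M T^-3]
Right side: [I^-2 L]

The two sides have different dimensions, so the equation is NOT dimensionally consistent.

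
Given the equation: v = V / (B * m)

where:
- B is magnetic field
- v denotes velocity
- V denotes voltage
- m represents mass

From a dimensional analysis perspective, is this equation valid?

No

B (magnetic field) has dimensions [I^-1 M T^-2].
v (velocity) has dimensions [L T^-1].
V (voltage) has dimensions [I^-1 L^2 M T^-3].
m (mass) has dimensions [M].

Left side: [L T^-1]
Right side: [L^2 M^-1 T^-1]

The two sides have different dimensions, so the equation is NOT dimensionally consistent.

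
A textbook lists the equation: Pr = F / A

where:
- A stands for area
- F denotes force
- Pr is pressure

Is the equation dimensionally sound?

Yes

A (area) has dimensions [L^2].
F (force) has dimensions [L M T^-2].
Pr (pressure) has dimensions [L^-1 M T^-2].

Left side: [L^-1 M T^-2]
Right side: [L^-1 M T^-2]

Both sides have the same dimensions, so the equation is dimensionally consistent.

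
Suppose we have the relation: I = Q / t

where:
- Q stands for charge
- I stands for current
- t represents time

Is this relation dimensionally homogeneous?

Yes

Q (charge) has dimensions [I T].
I (current) has dimensions [I].
t (time) has dimensions [T].

Left side: [I]
Right side: [I]

Both sides have the same dimensions, so the equation is dimensionally consistent.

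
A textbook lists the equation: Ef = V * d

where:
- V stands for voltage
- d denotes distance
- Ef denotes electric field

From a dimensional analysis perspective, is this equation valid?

No

V (voltage) has dimensions [I^-1 L^2 M T^-3].
d (distance) has dimensions [L].
Ef (electric field) has dimensions [I^-1 L M T^-3].

Left side: [I^-1 L M T^-3]
Right side: [I^-1 L^3 M T^-3]

The two sides have different dimensions, so the equation is NOT dimensionally consistent.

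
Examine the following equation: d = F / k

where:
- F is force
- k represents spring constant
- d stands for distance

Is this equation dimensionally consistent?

Yes

F (force) has dimensions [L M T^-2].
k (spring constant) has dimensions [M T^-2].
d (distance) has dimensions [L].

Left side: [L]
Right side: [L]

Both sides have the same dimensions, so the equation is dimensionally consistent.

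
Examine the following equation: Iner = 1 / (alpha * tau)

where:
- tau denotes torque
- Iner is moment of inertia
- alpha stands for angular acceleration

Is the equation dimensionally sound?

No

tau (torque) has dimensions [L^2 M T^-2].
Iner (moment of inertia) has dimensions [L^2 M].
alpha (angular acceleration) has dimensions [T^-2].

Left side: [L^2 M]
Right side: [L^-2 M^-1 T^4]

The two sides have different dimensions, so the equation is NOT dimensionally consistent.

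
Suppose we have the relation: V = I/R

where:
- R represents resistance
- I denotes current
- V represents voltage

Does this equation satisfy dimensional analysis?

No

R (resistance) has dimensions [I^-2 L^2 M T^-3].
I (current) has dimensions [I].
V (voltage) has dimensions [I^-1 L^2 M T^-3].

Left side: [I^-1 L^2 M T^-3]
Right side: [I^3 L^-2 M^-1 T^3]

The two sides have different dimensions, so the equation is NOT dimensionally consistent.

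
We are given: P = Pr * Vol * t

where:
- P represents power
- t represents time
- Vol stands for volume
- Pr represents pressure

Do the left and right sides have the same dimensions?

No

P (power) has dimensions [L^2 M T^-3].
t (time) has dimensions [T].
Vol (volume) has dimensions [L^3].
Pr (pressure) has dimensions [L^-1 M T^-2].

Left side: [L^2 M T^-3]
Right side: [L^2 M T^-1]

The two sides have different dimensions, so the equation is NOT dimensionally consistent.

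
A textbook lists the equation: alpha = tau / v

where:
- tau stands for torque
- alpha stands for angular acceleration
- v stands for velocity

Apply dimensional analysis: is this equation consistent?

No

tau (torque) has dimensions [L^2 M T^-2].
alpha (angular acceleration) has dimensions [T^-2].
v (velocity) has dimensions [L T^-1].

Left side: [T^-2]
Right side: [L M T^-1]

The two sides have different dimensions, so the equation is NOT dimensionally consistent.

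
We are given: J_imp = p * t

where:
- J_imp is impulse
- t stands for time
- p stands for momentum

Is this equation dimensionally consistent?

No

J_imp (impulse) has dimensions [L M T^-1].
t (time) has dimensions [T].
p (momentum) has dimensions [L M T^-1].

Left side: [L M T^-1]
Right side: [L M]

The two sides have different dimensions, so the equation is NOT dimensionally consistent.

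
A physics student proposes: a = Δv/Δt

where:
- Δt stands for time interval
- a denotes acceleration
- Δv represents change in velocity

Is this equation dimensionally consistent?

Yes

Δt (time interval) has dimensions [T].
a (acceleration) has dimensions [L T^-2].
Δv (change in velocity) has dimensions [L T^-1].

Left side: [L T^-2]
Right side: [L T^-2]

Both sides have the same dimensions, so the equation is dimensionally consistent.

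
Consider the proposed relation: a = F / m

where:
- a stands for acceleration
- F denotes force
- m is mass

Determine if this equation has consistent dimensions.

Yes

a (acceleration) has dimensions [L T^-2].
F (force) has dimensions [L M T^-2].
m (mass) has dimensions [M].

Left side: [L T^-2]
Right side: [L T^-2]

Both sides have the same dimensions, so the equation is dimensionally consistent.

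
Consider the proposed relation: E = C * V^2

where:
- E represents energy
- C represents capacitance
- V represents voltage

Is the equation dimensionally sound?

Yes

E (energy) has dimensions [L^2 M T^-2].
C (capacitance) has dimensions [I^2 L^-2 M^-1 T^4].
V (voltage) has dimensions [I^-1 L^2 M T^-3].

Left side: [L^2 M T^-2]
Right side: [L^2 M T^-2]

Both sides have the same dimensions, so the equation is dimensionally consistent.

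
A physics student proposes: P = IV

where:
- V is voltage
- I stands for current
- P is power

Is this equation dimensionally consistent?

Yes

V (voltage) has dimensions [I^-1 L^2 M T^-3].
I (current) has dimensions [I].
P (power) has dimensions [L^2 M T^-3].

Left side: [L^2 M T^-3]
Right side: [L^2 M T^-3]

Both sides have the same dimensions, so the equation is dimensionally consistent.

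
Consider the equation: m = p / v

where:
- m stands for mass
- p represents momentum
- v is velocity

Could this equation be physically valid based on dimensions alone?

Yes

m (mass) has dimensions [M].
p (momentum) has dimensions [L M T^-1].
v (velocity) has dimensions [L T^-1].

Left side: [M]
Right side: [M]

Both sides have the same dimensions, so the equation is dimensionally consistent.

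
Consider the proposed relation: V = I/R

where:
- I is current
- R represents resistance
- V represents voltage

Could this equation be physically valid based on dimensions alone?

No

I (current) has dimensions [I].
R (resistance) has dimensions [I^-2 L^2 M T^-3].
V (voltage) has dimensions [I^-1 L^2 M T^-3].

Left side: [I^-1 L^2 M T^-3]
Right side: [I^3 L^-2 M^-1 T^3]

The two sides have different dimensions, so the equation is NOT dimensionally consistent.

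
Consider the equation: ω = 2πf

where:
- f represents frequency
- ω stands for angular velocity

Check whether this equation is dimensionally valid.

Yes

f (frequency) has dimensions [T^-1].
ω (angular velocity) has dimensions [T^-1].

Left side: [T^-1]
Right side: [T^-1]

Both sides have the same dimensions, so the equation is dimensionally consistent.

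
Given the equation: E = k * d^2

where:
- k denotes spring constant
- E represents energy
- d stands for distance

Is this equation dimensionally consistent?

Yes

k (spring constant) has dimensions [M T^-2].
E (energy) has dimensions [L^2 M T^-2].
d (distance) has dimensions [L].

Left side: [L^2 M T^-2]
Right side: [L^2 M T^-2]

Both sides have the same dimensions, so the equation is dimensionally consistent.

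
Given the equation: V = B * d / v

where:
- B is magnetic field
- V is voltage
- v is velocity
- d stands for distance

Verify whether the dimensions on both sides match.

No

B (magnetic field) has dimensions [I^-1 M T^-2].
V (voltage) has dimensions [I^-1 L^2 M T^-3].
v (velocity) has dimensions [L T^-1].
d (distance) has dimensions [L].

Left side: [I^-1 L^2 M T^-3]
Right side: [I^-1 M T^-1]

The two sides have different dimensions, so the equation is NOT dimensionally consistent.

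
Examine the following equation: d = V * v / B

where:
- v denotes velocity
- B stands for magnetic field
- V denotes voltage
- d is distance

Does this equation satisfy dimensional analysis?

No

v (velocity) has dimensions [L T^-1].
B (magnetic field) has dimensions [I^-1 M T^-2].
V (voltage) has dimensions [I^-1 L^2 M T^-3].
d (distance) has dimensions [L].

Left side: [L]
Right side: [L^3 T^-2]

The two sides have different dimensions, so the equation is NOT dimensionally consistent.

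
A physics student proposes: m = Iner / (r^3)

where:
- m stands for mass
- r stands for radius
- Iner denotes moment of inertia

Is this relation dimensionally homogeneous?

No

m (mass) has dimensions [M].
r (radius) has dimensions [L].
Iner (moment of inertia) has dimensions [L^2 M].

Left side: [M]
Right side: [L^-1 M]

The two sides have different dimensions, so the equation is NOT dimensionally consistent.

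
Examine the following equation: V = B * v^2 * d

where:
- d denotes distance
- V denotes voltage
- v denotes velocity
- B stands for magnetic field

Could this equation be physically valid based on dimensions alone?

No

d (distance) has dimensions [L].
V (voltage) has dimensions [I^-1 L^2 M T^-3].
v (velocity) has dimensions [L T^-1].
B (magnetic field) has dimensions [I^-1 M T^-2].

Left side: [I^-1 L^2 M T^-3]
Right side: [I^-1 L^3 M T^-4]

The two sides have different dimensions, so the equation is NOT dimensionally consistent.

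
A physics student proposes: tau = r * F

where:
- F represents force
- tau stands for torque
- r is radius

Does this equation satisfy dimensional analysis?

Yes

F (force) has dimensions [L M T^-2].
tau (torque) has dimensions [L^2 M T^-2].
r (radius) has dimensions [L].

Left side: [L^2 M T^-2]
Right side: [L^2 M T^-2]

Both sides have the same dimensions, so the equation is dimensionally consistent.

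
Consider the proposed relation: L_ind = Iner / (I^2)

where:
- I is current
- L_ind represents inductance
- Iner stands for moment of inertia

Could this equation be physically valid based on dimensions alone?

No

I (current) has dimensions [I].
L_ind (inductance) has dimensions [I^-2 L^2 M T^-2].
Iner (moment of inertia) has dimensions [L^2 M].

Left side: [I^-2 L^2 M T^-2]
Right side: [I^-2 L^2 M]

The two sides have different dimensions, so the equation is NOT dimensionally consistent.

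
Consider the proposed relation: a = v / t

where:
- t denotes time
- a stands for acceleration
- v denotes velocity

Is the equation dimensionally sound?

Yes

t (time) has dimensions [T].
a (acceleration) has dimensions [L T^-2].
v (velocity) has dimensions [L T^-1].

Left side: [L T^-2]
Right side: [L T^-2]

Both sides have the same dimensions, so the equation is dimensionally consistent.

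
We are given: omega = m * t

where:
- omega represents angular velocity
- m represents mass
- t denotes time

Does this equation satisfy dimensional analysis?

No

omega (angular velocity) has dimensions [T^-1].
m (mass) has dimensions [M].
t (time) has dimensions [T].

Left side: [T^-1]
Right side: [M T]

The two sides have different dimensions, so the equation is NOT dimensionally consistent.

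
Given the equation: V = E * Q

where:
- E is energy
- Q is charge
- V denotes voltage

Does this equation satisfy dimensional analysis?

No

E (energy) has dimensions [L^2 M T^-2].
Q (charge) has dimensions [I T].
V (voltage) has dimensions [I^-1 L^2 M T^-3].

Left side: [I^-1 L^2 M T^-3]
Right side: [I L^2 M T^-1]

The two sides have different dimensions, so the equation is NOT dimensionally consistent.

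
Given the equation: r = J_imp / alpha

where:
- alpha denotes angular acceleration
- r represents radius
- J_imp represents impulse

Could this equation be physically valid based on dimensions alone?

No

alpha (angular acceleration) has dimensions [T^-2].
r (radius) has dimensions [L].
J_imp (impulse) has dimensions [L M T^-1].

Left side: [L]
Right side: [L M T]

The two sides have different dimensions, so the equation is NOT dimensionally consistent.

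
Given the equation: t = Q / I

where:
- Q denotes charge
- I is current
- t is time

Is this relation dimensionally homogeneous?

Yes

Q (charge) has dimensions [I T].
I (current) has dimensions [I].
t (time) has dimensions [T].

Left side: [T]
Right side: [T]

Both sides have the same dimensions, so the equation is dimensionally consistent.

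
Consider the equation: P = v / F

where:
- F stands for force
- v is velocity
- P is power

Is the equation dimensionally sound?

No

F (force) has dimensions [L M T^-2].
v (velocity) has dimensions [L T^-1].
P (power) has dimensions [L^2 M T^-3].

Left side: [L^2 M T^-3]
Right side: [M^-1 T]

The two sides have different dimensions, so the equation is NOT dimensionally consistent.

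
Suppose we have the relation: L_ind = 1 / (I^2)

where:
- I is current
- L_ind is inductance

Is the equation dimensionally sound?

No

I (current) has dimensions [I].
L_ind (inductance) has dimensions [I^-2 L^2 M T^-2].

Left side: [I^-2 L^2 M T^-2]
Right side: [I^-2]

The two sides have different dimensions, so the equation is NOT dimensionally consistent.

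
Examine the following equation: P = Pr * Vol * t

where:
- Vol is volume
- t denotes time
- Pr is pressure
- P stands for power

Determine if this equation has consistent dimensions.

No

Vol (volume) has dimensions [L^3].
t (time) has dimensions [T].
Pr (pressure) has dimensions [L^-1 M T^-2].
P (power) has dimensions [L^2 M T^-3].

Left side: [L^2 M T^-3]
Right side: [L^2 M T^-1]

The two sides have different dimensions, so the equation is NOT dimensionally consistent.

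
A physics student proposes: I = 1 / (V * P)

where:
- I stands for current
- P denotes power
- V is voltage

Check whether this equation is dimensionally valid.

No

I (current) has dimensions [I].
P (power) has dimensions [L^2 M T^-3].
V (voltage) has dimensions [I^-1 L^2 M T^-3].

Left side: [I]
Right side: [I L^-4 M^-2 T^6]

The two sides have different dimensions, so the equation is NOT dimensionally consistent.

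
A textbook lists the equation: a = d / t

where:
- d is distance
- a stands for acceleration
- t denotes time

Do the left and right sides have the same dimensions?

No

d (distance) has dimensions [L].
a (acceleration) has dimensions [L T^-2].
t (time) has dimensions [T].

Left side: [L T^-2]
Right side: [L T^-1]

The two sides have different dimensions, so the equation is NOT dimensionally consistent.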